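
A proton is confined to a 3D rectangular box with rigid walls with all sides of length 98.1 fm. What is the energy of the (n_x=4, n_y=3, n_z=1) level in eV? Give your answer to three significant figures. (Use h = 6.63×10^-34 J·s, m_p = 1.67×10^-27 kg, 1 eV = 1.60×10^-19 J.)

E = 5.56×10^5 eV

For a 3D rectangular well E = (h²/8m_p)·Σ n_i²/L_i² = (6.63×10^-34)²/(8·1.67×10^-27) · [4²/(98.1 fm)² + 3²/(98.1 fm)² + 1²/(98.1 fm)²].
Evaluating gives E = 8.889×10^-14 J = 5.56×10^5 eV.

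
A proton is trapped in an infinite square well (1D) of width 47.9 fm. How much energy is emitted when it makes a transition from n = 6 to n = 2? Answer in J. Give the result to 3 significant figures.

E_1 = h²/(8m_pL²) = 1.430×10^-14 J.
|ΔE| = |6² − 2²|·E_1 = 32·1.430×10^-14 J = 4.58×10^-13 J.

|ΔE| = 4.58×10^-13 J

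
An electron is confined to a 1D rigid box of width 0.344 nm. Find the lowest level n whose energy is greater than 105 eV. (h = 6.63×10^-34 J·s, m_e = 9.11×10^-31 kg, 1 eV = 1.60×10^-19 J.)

n = 6

E_1 = h²/(8m_eL²) = 5.097×10^-19 J = 3.186 eV.
Need n² > 105/3.186 = 32.96, i.e. n > 5.741.
The smallest integer satisfying this is n = 6.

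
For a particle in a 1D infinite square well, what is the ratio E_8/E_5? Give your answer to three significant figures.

E_n ∝ n², so E_8/E_5 = 8²/5² = 64/25 = 2.56.

2.56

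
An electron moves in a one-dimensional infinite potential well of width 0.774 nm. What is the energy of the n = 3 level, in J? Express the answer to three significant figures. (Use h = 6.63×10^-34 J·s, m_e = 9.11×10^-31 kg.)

For an infinite well E_n = n²h²/(8m_eL²), so E_1 = h²/(8m_eL²) = (6.63×10^-34)²/(8·9.11×10^-31·(7.74×10^-10 m)²) = 1.007×10^-19 J.
Then E_3 = 3²·E_1 = 9·1.007×10^-19 J = 9.06×10^-19 J.

E_3 = 9.06×10^-19 J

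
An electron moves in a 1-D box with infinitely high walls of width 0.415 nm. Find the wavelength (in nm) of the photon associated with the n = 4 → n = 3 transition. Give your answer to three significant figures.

λ = 81.1 nm

E_1 = h²/(8m_eL²) = 3.498×10^-19 J, so ΔE = (4² − 3²)E_1 = 2.449×10^-18 J.
λ = hc/ΔE = (6.626×10^-34·2.998×10^8)/2.449×10^-18 = 8.11×10^-8 m = 81.1 nm.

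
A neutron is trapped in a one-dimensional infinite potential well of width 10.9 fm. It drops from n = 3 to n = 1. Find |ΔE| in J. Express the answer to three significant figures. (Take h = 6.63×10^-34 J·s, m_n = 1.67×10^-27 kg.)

|ΔE| = 2.22×10^-12 J

E_1 = h²/(8m_nL²) = 2.769×10^-13 J.
|ΔE| = |3² − 1²|·E_1 = 8·2.769×10^-13 J = 2.22×10^-12 J.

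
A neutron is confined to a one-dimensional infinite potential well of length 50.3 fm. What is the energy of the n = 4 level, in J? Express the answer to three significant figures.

E_4 = 2.07×10^-13 J

For an infinite well E_n = n²h²/(8m_nL²), so E_1 = h²/(8m_nL²) = (6.626×10^-34)²/(8·1.675×10^-27·(5.03×10^-14 m)²) = 1.295×10^-14 J.
Then E_4 = 4²·E_1 = 16·1.295×10^-14 J = 2.07×10^-13 J.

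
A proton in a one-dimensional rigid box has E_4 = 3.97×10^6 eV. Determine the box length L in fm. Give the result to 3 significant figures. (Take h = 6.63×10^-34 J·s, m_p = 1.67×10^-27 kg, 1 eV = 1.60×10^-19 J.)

From E_n = n²h²/(8m_pL²), L = n·h/√(8m_pE_n).
E_4 = 3.97×10^6 eV = 6.352×10^-13 J, so L = 4·6.63×10^-34/√(8·1.67×10^-27·6.352×10^-13) = 2.88×10^-14 m = 28.8 fm.

L = 28.8 fm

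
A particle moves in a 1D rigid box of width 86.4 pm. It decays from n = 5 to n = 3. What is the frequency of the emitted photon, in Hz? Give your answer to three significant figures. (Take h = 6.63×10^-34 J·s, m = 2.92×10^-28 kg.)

E_1 = h²/(8mL²) = 2.521×10^-20 J and ΔE = (5² − 3²)E_1 = 4.034×10^-19 J.
f = ΔE/h = 4.034×10^-19/6.63×10^-34 = 6.08×10^14 Hz.

f = 6.08×10^14 Hz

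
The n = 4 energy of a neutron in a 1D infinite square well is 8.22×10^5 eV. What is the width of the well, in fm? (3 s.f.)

From E_n = n²h²/(8m_nL²), L = n·h/√(8m_nE_n).
E_4 = 8.22×10^5 eV = 1.317×10^-13 J, so L = 4·6.626×10^-34/√(8·1.675×10^-27·1.317×10^-13) = 6.31×10^-14 m = 63.1 fm.

L = 63.1 fm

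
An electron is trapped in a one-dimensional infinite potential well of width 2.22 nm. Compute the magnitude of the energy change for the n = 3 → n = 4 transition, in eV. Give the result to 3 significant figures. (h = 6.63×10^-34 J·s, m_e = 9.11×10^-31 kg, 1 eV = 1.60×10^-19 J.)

|ΔE| = 0.535 eV

E_1 = h²/(8m_eL²) = 1.224×10^-20 J.
|ΔE| = |3² − 4²|·E_1 = 7·1.224×10^-20 J = 8.568×10^-20 J = 0.535 eV.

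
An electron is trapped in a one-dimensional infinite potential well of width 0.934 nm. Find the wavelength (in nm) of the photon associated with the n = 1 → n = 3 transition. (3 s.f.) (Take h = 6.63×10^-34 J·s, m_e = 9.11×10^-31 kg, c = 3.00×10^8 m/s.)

λ = 360 nm

E_1 = h²/(8m_eL²) = 6.914×10^-20 J, so ΔE = (3² − 1²)E_1 = 5.531×10^-19 J.
λ = hc/ΔE = (6.63×10^-34·3.00×10^8)/5.531×10^-19 = 3.60×10^-7 m = 360 nm.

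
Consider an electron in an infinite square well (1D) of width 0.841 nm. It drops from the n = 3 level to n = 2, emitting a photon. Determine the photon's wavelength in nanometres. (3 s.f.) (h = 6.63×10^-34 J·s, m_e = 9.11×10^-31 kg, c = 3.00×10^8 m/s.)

λ = 466 nm

E_1 = h²/(8m_eL²) = 8.528×10^-20 J, so ΔE = (3² − 2²)E_1 = 4.264×10^-19 J.
λ = hc/ΔE = (6.63×10^-34·3.00×10^8)/4.264×10^-19 = 4.66×10^-7 m = 466 nm.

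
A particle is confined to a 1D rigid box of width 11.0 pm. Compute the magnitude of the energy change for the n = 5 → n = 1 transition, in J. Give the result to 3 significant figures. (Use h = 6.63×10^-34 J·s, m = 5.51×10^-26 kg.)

E_1 = h²/(8mL²) = 8.241×10^-21 J.
|ΔE| = |5² − 1²|·E_1 = 24·8.241×10^-21 J = 1.98×10^-19 J.

|ΔE| = 1.98×10^-19 J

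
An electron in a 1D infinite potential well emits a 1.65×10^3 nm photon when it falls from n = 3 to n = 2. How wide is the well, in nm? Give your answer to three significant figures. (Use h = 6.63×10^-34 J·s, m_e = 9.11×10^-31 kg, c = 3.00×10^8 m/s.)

L = 1.58 nm

The photon carries ΔE = hc/λ = 6.63×10^-34·3.00×10^8/1.65×10^-6 m = 1.205×10^-19 J.
Since ΔE = (3² − 2²)E_1, E_1 = 2.410×10^-20 J, and L = h/√(8m_eE_1) = 1.58×10^-9 m = 1.58 nm.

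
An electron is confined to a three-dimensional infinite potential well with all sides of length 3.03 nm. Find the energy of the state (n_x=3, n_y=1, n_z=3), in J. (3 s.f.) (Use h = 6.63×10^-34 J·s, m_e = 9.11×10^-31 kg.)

For a 3D rectangular well E = (h²/8m_e)·Σ n_i²/L_i² = (6.63×10^-34)²/(8·9.11×10^-31) · [3²/(3.03 nm)² + 1²/(3.03 nm)² + 3²/(3.03 nm)²].
Evaluating gives E = 1.25×10^-19 J.

E = 1.25×10^-19 J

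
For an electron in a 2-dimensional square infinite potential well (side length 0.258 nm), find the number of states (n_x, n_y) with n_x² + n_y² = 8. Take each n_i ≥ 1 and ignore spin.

degeneracy = 1

The level has n_x² + n_y² = 8. The ordered positive-integer solutions are (2, 2).
That gives 1 state.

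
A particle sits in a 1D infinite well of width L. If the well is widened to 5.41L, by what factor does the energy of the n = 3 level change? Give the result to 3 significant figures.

0.0342

E_n ∝ 1/L², so the energy scales by 1/5.41² = 0.0342.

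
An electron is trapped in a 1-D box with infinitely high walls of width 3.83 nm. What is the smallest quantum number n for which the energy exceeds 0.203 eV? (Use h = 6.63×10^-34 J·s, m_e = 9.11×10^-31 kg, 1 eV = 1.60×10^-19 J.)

n = 3

E_1 = h²/(8m_eL²) = 4.112×10^-21 J = 0.02570 eV.
Need n² > 0.203/0.02570 = 7.899, i.e. n > 2.811.
The smallest integer satisfying this is n = 3.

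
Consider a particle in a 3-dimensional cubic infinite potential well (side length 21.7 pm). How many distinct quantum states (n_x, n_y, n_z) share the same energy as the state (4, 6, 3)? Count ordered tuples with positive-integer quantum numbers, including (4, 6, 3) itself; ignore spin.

The level has n_x² + n_y² + n_z² = 61. The ordered positive-integer solutions are (3, 4, 6), (3, 6, 4), (4, 3, 6), (4, 6, 3), (6, 3, 4), (6, 4, 3).
That gives 6 states.

degeneracy = 6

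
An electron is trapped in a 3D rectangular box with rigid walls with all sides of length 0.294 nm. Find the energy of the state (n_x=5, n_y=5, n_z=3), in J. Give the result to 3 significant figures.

For a 3D rectangular well E = (h²/8m_e)·Σ n_i²/L_i² = (6.626×10^-34)²/(8·9.109×10^-31) · [5²/(0.294 nm)² + 5²/(0.294 nm)² + 3²/(0.294 nm)²].
Evaluating gives E = 4.11×10^-17 J.

E = 4.11×10^-17 J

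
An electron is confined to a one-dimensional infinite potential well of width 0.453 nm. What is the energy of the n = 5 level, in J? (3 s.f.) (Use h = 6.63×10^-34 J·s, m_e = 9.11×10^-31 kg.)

E_5 = 7.35×10^-18 J

For an infinite well E_n = n²h²/(8m_eL²), so E_1 = h²/(8m_eL²) = (6.63×10^-34)²/(8·9.11×10^-31·(4.53×10^-10 m)²) = 2.939×10^-19 J.
Then E_5 = 5²·E_1 = 25·2.939×10^-19 J = 7.35×10^-18 J.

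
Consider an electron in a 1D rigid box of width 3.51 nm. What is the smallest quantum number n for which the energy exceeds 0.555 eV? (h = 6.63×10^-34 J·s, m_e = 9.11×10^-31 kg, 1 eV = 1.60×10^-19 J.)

E_1 = h²/(8m_eL²) = 4.896×10^-21 J = 0.03060 eV.
Need n² > 0.555/0.03060 = 18.14, i.e. n > 4.259.
The smallest integer satisfying this is n = 5.

n = 5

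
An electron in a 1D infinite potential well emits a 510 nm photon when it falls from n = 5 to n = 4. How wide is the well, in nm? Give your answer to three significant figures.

L = 1.18 nm

The photon carries ΔE = hc/λ = 6.626×10^-34·2.998×10^8/5.10×10^-7 m = 3.895×10^-19 J.
Since ΔE = (5² − 4²)E_1, E_1 = 4.328×10^-20 J, and L = h/√(8m_eE_1) = 1.18×10^-9 m = 1.18 nm.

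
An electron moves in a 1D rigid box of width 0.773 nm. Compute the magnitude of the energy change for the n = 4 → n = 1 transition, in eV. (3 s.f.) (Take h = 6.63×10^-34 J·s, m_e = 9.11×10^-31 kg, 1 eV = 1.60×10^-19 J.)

|ΔE| = 9.46 eV

E_1 = h²/(8m_eL²) = 1.009×10^-19 J.
|ΔE| = |4² − 1²|·E_1 = 15·1.009×10^-19 J = 1.514×10^-18 J = 9.46 eV.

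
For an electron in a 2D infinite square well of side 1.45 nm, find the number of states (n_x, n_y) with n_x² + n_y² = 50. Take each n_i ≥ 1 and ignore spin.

The level has n_x² + n_y² = 50. The ordered positive-integer solutions are (1, 7), (5, 5), (7, 1).
That gives 3 states.

degeneracy = 3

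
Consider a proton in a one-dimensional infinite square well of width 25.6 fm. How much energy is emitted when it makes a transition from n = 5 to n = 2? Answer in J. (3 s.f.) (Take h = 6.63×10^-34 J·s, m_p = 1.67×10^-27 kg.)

E_1 = h²/(8m_pL²) = 5.020×10^-14 J.
|ΔE| = |5² − 2²|·E_1 = 21·5.020×10^-14 J = 1.05×10^-12 J.

|ΔE| = 1.05×10^-12 J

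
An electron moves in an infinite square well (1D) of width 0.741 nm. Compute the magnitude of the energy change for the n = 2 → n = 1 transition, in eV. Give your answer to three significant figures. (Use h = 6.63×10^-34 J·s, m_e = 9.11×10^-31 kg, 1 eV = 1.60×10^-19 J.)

E_1 = h²/(8m_eL²) = 1.098×10^-19 J.
|ΔE| = |2² − 1²|·E_1 = 3·1.098×10^-19 J = 3.294×10^-19 J = 2.06 eV.

|ΔE| = 2.06 eV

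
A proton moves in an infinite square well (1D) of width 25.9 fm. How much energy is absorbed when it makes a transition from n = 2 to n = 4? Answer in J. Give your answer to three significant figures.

|ΔE| = 5.87×10^-13 J

E_1 = h²/(8m_pL²) = 4.890×10^-14 J.
|ΔE| = |2² − 4²|·E_1 = 12·4.890×10^-14 J = 5.87×10^-13 J.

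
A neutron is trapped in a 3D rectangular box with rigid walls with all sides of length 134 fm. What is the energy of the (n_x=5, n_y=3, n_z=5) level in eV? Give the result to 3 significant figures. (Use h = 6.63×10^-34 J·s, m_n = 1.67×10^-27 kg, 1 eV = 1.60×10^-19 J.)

For a 3D rectangular well E = (h²/8m_n)·Σ n_i²/L_i² = (6.63×10^-34)²/(8·1.67×10^-27) · [5²/(134 fm)² + 3²/(134 fm)² + 5²/(134 fm)²].
Evaluating gives E = 1.081×10^-13 J = 6.76×10^5 eV.

E = 6.76×10^5 eV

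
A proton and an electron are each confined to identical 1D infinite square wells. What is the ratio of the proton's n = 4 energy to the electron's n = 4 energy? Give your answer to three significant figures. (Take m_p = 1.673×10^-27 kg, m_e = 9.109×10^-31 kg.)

5.44×10^-4

E_n ∝ 1/m at fixed n and L, so the ratio is m_e/m_p = 9.109×10^-31/1.673×10^-27 = 5.44×10^-4.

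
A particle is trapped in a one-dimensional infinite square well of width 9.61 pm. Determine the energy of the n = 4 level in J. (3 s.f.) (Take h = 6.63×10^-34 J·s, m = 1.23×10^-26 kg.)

For an infinite well E_n = n²h²/(8mL²), so E_1 = h²/(8mL²) = (6.63×10^-34)²/(8·1.23×10^-26·(9.61×10^-12 m)²) = 4.837×10^-20 J.
Then E_4 = 4²·E_1 = 16·4.837×10^-20 J = 7.74×10^-19 J.

E_4 = 7.74×10^-19 J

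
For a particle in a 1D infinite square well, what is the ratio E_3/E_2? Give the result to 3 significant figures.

E_n ∝ n², so E_3/E_2 = 3²/2² = 9/4 = 2.25.

2.25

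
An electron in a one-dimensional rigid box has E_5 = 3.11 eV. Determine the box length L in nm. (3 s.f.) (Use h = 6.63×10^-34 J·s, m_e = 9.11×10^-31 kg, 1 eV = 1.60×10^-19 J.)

L = 1.74 nm

From E_n = n²h²/(8m_eL²), L = n·h/√(8m_eE_n).
E_5 = 3.11 eV = 4.976×10^-19 J, so L = 5·6.63×10^-34/√(8·9.11×10^-31·4.976×10^-19) = 1.74×10^-9 m = 1.74 nm.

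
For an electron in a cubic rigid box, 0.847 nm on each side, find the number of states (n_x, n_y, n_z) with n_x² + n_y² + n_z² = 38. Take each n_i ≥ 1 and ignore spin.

degeneracy = 9

The level has n_x² + n_y² + n_z² = 38. The ordered positive-integer solutions are (1, 1, 6), (1, 6, 1), (2, 3, 5), (2, 5, 3), (3, 2, 5), (3, 5, 2), (5, 2, 3), (5, 3, 2), (6, 1, 1).
That gives 9 states.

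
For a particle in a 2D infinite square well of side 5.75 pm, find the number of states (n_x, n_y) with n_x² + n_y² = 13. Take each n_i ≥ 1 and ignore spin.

degeneracy = 2

The level has n_x² + n_y² = 13. The ordered positive-integer solutions are (2, 3), (3, 2).
That gives 2 states.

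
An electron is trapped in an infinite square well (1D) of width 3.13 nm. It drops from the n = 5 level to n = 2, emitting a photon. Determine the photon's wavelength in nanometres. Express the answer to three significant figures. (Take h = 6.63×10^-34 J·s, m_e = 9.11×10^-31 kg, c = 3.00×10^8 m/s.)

λ = 1.54×10^3 nm

E_1 = h²/(8m_eL²) = 6.156×10^-21 J, so ΔE = (5² − 2²)E_1 = 1.293×10^-19 J.
λ = hc/ΔE = (6.63×10^-34·3.00×10^8)/1.293×10^-19 = 1.54×10^-6 m = 1.54×10^3 nm.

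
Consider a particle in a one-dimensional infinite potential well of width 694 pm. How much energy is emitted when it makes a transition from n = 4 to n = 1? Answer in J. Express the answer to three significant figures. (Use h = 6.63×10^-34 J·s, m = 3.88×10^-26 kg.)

|ΔE| = 4.41×10^-23 J

E_1 = h²/(8mL²) = 2.940×10^-24 J.
|ΔE| = |4² − 1²|·E_1 = 15·2.940×10^-24 J = 4.41×10^-23 J.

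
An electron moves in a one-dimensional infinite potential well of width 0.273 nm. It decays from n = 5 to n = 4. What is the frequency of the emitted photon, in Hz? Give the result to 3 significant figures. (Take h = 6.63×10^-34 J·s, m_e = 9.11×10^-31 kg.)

E_1 = h²/(8m_eL²) = 8.093×10^-19 J and ΔE = (5² − 4²)E_1 = 7.284×10^-18 J.
f = ΔE/h = 7.284×10^-18/6.63×10^-34 = 1.10×10^16 Hz.

f = 1.10×10^16 Hz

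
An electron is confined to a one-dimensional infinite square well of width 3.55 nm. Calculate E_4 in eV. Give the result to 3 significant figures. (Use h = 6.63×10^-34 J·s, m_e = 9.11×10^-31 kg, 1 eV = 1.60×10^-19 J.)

E_4 = 0.479 eV

For an infinite well E_n = n²h²/(8m_eL²), so E_1 = h²/(8m_eL²) = (6.63×10^-34)²/(8·9.11×10^-31·(3.55×10^-9 m)²) = 4.786×10^-21 J.
Then E_4 = 4²·E_1 = 16·4.786×10^-21 J = 7.658×10^-20 J.
Converting, E_4 = 7.658×10^-20 J / (1.60×10^-19 J/eV) = 0.479 eV.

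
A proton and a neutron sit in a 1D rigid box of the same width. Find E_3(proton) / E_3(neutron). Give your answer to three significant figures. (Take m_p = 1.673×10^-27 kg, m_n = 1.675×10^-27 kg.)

1.00

E_n ∝ 1/m at fixed n and L, so the ratio is m_n/m_p = 1.675×10^-27/1.673×10^-27 = 1.00.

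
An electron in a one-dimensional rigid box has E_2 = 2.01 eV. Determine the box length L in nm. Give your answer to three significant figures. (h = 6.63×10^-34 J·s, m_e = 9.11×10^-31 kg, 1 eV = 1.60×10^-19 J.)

From E_n = n²h²/(8m_eL²), L = n·h/√(8m_eE_n).
E_2 = 2.01 eV = 3.216×10^-19 J, so L = 2·6.63×10^-34/√(8·9.11×10^-31·3.216×10^-19) = 8.66×10^-10 m = 0.866 nm.

L = 0.866 nm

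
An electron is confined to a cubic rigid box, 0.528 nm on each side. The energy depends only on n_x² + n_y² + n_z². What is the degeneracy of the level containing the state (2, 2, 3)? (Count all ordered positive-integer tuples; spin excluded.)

degeneracy = 3

The level has n_x² + n_y² + n_z² = 17. The ordered positive-integer solutions are (2, 2, 3), (2, 3, 2), (3, 2, 2).
That gives 3 states.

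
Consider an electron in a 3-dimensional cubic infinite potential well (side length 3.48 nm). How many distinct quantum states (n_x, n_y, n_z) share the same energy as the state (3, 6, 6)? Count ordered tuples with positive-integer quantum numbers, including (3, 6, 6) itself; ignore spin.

degeneracy = 12

The level has n_x² + n_y² + n_z² = 81. The ordered positive-integer solutions are (1, 4, 8), (1, 8, 4), (3, 6, 6), (4, 1, 8), (4, 4, 7), (4, 7, 4), (4, 8, 1), (6, 3, 6), (6, 6, 3), (7, 4, 4), (8, 1, 4), (8, 4, 1).
That gives 12 states.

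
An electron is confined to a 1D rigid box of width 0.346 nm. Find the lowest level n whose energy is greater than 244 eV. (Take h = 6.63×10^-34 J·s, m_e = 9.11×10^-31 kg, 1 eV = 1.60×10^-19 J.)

n = 9

E_1 = h²/(8m_eL²) = 5.038×10^-19 J = 3.149 eV.
Need n² > 244/3.149 = 77.48, i.e. n > 8.802.
The smallest integer satisfying this is n = 9.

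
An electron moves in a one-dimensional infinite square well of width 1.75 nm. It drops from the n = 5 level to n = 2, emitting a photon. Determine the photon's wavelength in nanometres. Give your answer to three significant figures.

E_1 = h²/(8m_eL²) = 1.967×10^-20 J, so ΔE = (5² − 2²)E_1 = 4.131×10^-19 J.
λ = hc/ΔE = (6.626×10^-34·2.998×10^8)/4.131×10^-19 = 4.81×10^-7 m = 481 nm.

λ = 481 nm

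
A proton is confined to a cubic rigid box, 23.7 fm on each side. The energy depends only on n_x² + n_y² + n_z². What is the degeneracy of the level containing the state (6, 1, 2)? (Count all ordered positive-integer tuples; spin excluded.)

degeneracy = 9

The level has n_x² + n_y² + n_z² = 41. The ordered positive-integer solutions are (1, 2, 6), (1, 6, 2), (2, 1, 6), (2, 6, 1), (3, 4, 4), (4, 3, 4), (4, 4, 3), (6, 1, 2), (6, 2, 1).
That gives 9 states.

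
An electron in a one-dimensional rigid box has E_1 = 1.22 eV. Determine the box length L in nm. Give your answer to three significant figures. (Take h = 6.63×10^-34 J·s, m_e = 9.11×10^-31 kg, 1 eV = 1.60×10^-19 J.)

L = 0.556 nm

From E_n = n²h²/(8m_eL²), L = n·h/√(8m_eE_n).
E_1 = 1.22 eV = 1.952×10^-19 J, so L = 1·6.63×10^-34/√(8·9.11×10^-31·1.952×10^-19) = 5.56×10^-10 m = 0.556 nm.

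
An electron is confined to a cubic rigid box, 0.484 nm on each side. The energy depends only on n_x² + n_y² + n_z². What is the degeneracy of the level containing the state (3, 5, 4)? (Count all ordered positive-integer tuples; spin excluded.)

The level has n_x² + n_y² + n_z² = 50. The ordered positive-integer solutions are (3, 4, 5), (3, 5, 4), (4, 3, 5), (4, 5, 3), (5, 3, 4), (5, 4, 3).
That gives 6 states.

degeneracy = 6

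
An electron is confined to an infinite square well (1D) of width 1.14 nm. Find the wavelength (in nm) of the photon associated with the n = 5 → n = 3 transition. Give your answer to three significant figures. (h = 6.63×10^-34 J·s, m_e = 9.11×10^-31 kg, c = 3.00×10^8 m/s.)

λ = 268 nm

E_1 = h²/(8m_eL²) = 4.641×10^-20 J, so ΔE = (5² − 3²)E_1 = 7.426×10^-19 J.
λ = hc/ΔE = (6.63×10^-34·3.00×10^8)/7.426×10^-19 = 2.68×10^-7 m = 268 nm.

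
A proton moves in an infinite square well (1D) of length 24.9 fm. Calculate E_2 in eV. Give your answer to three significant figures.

For an infinite well E_n = n²h²/(8m_pL²), so E_1 = h²/(8m_pL²) = (6.626×10^-34)²/(8·1.673×10^-27·(2.49×10^-14 m)²) = 5.291×10^-14 J.
Then E_2 = 2²·E_1 = 4·5.291×10^-14 J = 2.116×10^-13 J.
Converting, E_2 = 2.116×10^-13 J / (1.602×10^-19 J/eV) = 1.32×10^6 eV.

E_2 = 1.32×10^6 eV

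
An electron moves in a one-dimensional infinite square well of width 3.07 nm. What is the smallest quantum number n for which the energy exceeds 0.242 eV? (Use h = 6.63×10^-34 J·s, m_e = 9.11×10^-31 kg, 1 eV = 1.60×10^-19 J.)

E_1 = h²/(8m_eL²) = 6.399×10^-21 J = 0.03999 eV.
Need n² > 0.242/0.03999 = 6.052, i.e. n > 2.460.
The smallest integer satisfying this is n = 3.

n = 3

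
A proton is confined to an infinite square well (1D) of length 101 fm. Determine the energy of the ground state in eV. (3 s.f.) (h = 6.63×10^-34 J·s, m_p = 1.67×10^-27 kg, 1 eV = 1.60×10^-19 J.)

For an infinite well E_n = n²h²/(8m_pL²), so E_1 = h²/(8m_pL²) = (6.63×10^-34)²/(8·1.67×10^-27·(1.01×10^-13 m)²) = 3.225×10^-15 J.
Converting, E_1 = 3.225×10^-15 J / (1.60×10^-19 J/eV) = 2.02×10^4 eV.

E_1 = 2.02×10^4 eV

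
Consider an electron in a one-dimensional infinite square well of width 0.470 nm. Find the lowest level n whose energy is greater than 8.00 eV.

n = 3

E_1 = h²/(8m_eL²) = 2.727×10^-19 J = 1.702 eV.
Need n² > 8.00/1.702 = 4.700, i.e. n > 2.168.
The smallest integer satisfying this is n = 3.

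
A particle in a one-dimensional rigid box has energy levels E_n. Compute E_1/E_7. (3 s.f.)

0.0204

E_n ∝ n², so E_1/E_7 = 1²/7² = 1/49 = 0.0204.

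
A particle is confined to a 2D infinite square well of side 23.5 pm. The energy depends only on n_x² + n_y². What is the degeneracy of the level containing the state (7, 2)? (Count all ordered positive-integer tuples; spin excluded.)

The level has n_x² + n_y² = 53. The ordered positive-integer solutions are (2, 7), (7, 2).
That gives 2 states.

degeneracy = 2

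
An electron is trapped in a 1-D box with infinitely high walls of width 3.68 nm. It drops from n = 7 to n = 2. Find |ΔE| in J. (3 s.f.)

E_1 = h²/(8m_eL²) = 4.449×10^-21 J.
|ΔE| = |7² − 2²|·E_1 = 45·4.449×10^-21 J = 2.00×10^-19 J.

|ΔE| = 2.00×10^-19 J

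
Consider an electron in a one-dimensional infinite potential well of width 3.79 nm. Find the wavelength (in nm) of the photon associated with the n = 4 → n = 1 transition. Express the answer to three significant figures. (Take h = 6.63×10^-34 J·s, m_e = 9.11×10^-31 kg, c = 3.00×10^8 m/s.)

E_1 = h²/(8m_eL²) = 4.199×10^-21 J, so ΔE = (4² − 1²)E_1 = 6.299×10^-20 J.
λ = hc/ΔE = (6.63×10^-34·3.00×10^8)/6.299×10^-20 = 3.16×10^-6 m = 3.16×10^3 nm.

λ = 3.16×10^3 nm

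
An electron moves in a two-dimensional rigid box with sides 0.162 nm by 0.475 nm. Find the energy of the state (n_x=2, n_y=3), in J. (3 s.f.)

For a 2D rectangular well E = (h²/8m_e)·Σ n_i²/L_i² = (6.626×10^-34)²/(8·9.109×10^-31) · [2²/(0.162 nm)² + 3²/(0.475 nm)²].
Evaluating gives E = 1.16×10^-17 J.

E = 1.16×10^-17 J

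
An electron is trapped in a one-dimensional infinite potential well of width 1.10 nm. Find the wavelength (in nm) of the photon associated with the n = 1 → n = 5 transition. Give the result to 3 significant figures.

E_1 = h²/(8m_eL²) = 4.979×10^-20 J, so ΔE = (5² − 1²)E_1 = 1.195×10^-18 J.
λ = hc/ΔE = (6.626×10^-34·2.998×10^8)/1.195×10^-18 = 1.66×10^-7 m = 166 nm.

λ = 166 nm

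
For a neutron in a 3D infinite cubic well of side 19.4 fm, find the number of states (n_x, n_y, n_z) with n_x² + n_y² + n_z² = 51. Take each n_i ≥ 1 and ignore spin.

The level has n_x² + n_y² + n_z² = 51. The ordered positive-integer solutions are (1, 1, 7), (1, 5, 5), (1, 7, 1), (5, 1, 5), (5, 5, 1), (7, 1, 1).
That gives 6 states.

degeneracy = 6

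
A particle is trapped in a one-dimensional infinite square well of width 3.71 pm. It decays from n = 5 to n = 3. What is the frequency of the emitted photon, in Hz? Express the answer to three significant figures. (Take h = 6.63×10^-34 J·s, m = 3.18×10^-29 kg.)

E_1 = h²/(8mL²) = 1.255×10^-16 J and ΔE = (5² − 3²)E_1 = 2.008×10^-15 J.
f = ΔE/h = 2.008×10^-15/6.63×10^-34 = 3.03×10^18 Hz.

f = 3.03×10^18 Hz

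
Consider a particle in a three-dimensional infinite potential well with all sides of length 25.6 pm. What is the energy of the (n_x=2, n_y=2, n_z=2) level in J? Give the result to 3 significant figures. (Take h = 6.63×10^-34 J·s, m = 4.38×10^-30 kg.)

E = 2.30×10^-16 J

For a 3D rectangular well E = (h²/8m)·Σ n_i²/L_i² = (6.63×10^-34)²/(8·4.38×10^-30) · [2²/(25.6 pm)² + 2²/(25.6 pm)² + 2²/(25.6 pm)²].
Evaluating gives E = 2.30×10^-16 J.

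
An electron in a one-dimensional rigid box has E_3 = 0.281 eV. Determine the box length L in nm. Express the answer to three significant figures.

L = 3.47 nm

From E_n = n²h²/(8m_eL²), L = n·h/√(8m_eE_n).
E_3 = 0.281 eV = 4.502×10^-20 J, so L = 3·6.626×10^-34/√(8·9.109×10^-31·4.502×10^-20) = 3.47×10^-9 m = 3.47 nm.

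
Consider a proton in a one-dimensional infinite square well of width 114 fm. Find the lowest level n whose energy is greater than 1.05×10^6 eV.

n = 9

E_1 = h²/(8m_pL²) = 2.524×10^-15 J = 1.576×10^4 eV.
Need n² > 1.05×10^6/1.576×10^4 = 66.62, i.e. n > 8.162.
The smallest integer satisfying this is n = 9.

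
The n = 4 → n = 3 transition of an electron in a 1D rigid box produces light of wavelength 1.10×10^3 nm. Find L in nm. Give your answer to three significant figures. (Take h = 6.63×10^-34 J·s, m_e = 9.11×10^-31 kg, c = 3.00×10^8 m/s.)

The photon carries ΔE = hc/λ = 6.63×10^-34·3.00×10^8/1.10×10^-6 m = 1.808×10^-19 J.
Since ΔE = (4² − 3²)E_1, E_1 = 2.583×10^-20 J, and L = h/√(8m_eE_1) = 1.53×10^-9 m = 1.53 nm.

L = 1.53 nm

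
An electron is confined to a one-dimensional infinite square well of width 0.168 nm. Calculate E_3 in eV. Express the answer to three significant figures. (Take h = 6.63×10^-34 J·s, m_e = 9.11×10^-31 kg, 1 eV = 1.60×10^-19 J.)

For an infinite well E_n = n²h²/(8m_eL²), so E_1 = h²/(8m_eL²) = (6.63×10^-34)²/(8·9.11×10^-31·(1.68×10^-10 m)²) = 2.137×10^-18 J.
Then E_3 = 3²·E_1 = 9·2.137×10^-18 J = 1.923×10^-17 J.
Converting, E_3 = 1.923×10^-17 J / (1.60×10^-19 J/eV) = 120 eV.

E_3 = 120 eV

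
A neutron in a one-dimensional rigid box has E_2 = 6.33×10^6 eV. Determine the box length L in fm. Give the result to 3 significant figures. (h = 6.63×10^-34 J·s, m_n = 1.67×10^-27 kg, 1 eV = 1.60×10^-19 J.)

From E_n = n²h²/(8m_nL²), L = n·h/√(8m_nE_n).
E_2 = 6.33×10^6 eV = 1.013×10^-12 J, so L = 2·6.63×10^-34/√(8·1.67×10^-27·1.013×10^-12) = 1.14×10^-14 m = 11.4 fm.

L = 11.4 fm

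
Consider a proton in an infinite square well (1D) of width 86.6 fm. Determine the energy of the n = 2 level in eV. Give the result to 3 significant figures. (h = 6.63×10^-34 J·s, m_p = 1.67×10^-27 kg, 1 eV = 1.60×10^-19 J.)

For an infinite well E_n = n²h²/(8m_pL²), so E_1 = h²/(8m_pL²) = (6.63×10^-34)²/(8·1.67×10^-27·(8.66×10^-14 m)²) = 4.387×10^-15 J.
Then E_2 = 2²·E_1 = 4·4.387×10^-15 J = 1.755×10^-14 J.
Converting, E_2 = 1.755×10^-14 J / (1.60×10^-19 J/eV) = 1.10×10^5 eV.

E_2 = 1.10×10^5 eV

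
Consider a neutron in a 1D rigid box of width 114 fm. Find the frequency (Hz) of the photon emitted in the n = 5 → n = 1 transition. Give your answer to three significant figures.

E_1 = h²/(8m_nL²) = 2.521×10^-15 J and ΔE = (5² − 1²)E_1 = 6.050×10^-14 J.
f = ΔE/h = 6.050×10^-14/6.626×10^-34 = 9.13×10^19 Hz.

f = 9.13×10^19 Hz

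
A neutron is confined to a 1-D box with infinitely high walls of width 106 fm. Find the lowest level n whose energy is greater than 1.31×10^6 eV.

n = 9

E_1 = h²/(8m_nL²) = 2.916×10^-15 J = 1.820×10^4 eV.
Need n² > 1.31×10^6/1.820×10^4 = 71.98, i.e. n > 8.484.
The smallest integer satisfying this is n = 9.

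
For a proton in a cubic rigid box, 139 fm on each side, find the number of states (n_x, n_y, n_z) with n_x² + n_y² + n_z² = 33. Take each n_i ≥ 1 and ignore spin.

The level has n_x² + n_y² + n_z² = 33. The ordered positive-integer solutions are (1, 4, 4), (2, 2, 5), (2, 5, 2), (4, 1, 4), (4, 4, 1), (5, 2, 2).
That gives 6 states.

degeneracy = 6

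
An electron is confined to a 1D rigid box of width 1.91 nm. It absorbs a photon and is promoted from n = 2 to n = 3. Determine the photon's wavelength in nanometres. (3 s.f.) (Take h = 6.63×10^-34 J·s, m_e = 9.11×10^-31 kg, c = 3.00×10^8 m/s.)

λ = 2.41×10^3 nm

E_1 = h²/(8m_eL²) = 1.653×10^-20 J, so ΔE = (3² − 2²)E_1 = 8.265×10^-20 J.
λ = hc/ΔE = (6.63×10^-34·3.00×10^8)/8.265×10^-20 = 2.41×10^-6 m = 2.41×10^3 nm.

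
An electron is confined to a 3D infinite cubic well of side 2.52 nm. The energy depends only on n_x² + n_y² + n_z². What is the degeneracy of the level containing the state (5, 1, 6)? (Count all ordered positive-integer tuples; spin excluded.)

The level has n_x² + n_y² + n_z² = 62. The ordered positive-integer solutions are (1, 5, 6), (1, 6, 5), (2, 3, 7), (2, 7, 3), (3, 2, 7), (3, 7, 2), (5, 1, 6), (5, 6, 1), (6, 1, 5), (6, 5, 1), (7, 2, 3), (7, 3, 2).
That gives 12 states.

degeneracy = 12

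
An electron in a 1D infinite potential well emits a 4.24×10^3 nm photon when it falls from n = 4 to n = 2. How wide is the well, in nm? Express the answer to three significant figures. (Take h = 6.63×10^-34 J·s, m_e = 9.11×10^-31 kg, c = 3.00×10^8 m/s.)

L = 3.93 nm

The photon carries ΔE = hc/λ = 6.63×10^-34·3.00×10^8/4.24×10^-6 m = 4.691×10^-20 J.
Since ΔE = (4² − 2²)E_1, E_1 = 3.909×10^-21 J, and L = h/√(8m_eE_1) = 3.93×10^-9 m = 3.93 nm.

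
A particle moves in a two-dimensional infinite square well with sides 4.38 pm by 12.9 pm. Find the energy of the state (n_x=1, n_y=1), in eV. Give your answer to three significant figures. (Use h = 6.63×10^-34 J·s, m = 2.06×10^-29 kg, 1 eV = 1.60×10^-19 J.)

E = 969 eV

For a 2D rectangular well E = (h²/8m)·Σ n_i²/L_i² = (6.63×10^-34)²/(8·2.06×10^-29) · [1²/(4.38 pm)² + 1²/(12.9 pm)²].
Evaluating gives E = 1.551×10^-16 J = 969 eV.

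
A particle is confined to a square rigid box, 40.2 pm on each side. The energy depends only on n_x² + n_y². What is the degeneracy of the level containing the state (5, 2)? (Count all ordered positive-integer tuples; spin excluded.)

degeneracy = 2

The level has n_x² + n_y² = 29. The ordered positive-integer solutions are (2, 5), (5, 2).
That gives 2 states.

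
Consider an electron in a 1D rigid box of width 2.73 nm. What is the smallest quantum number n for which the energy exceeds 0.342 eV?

n = 3

E_1 = h²/(8m_eL²) = 8.084×10^-21 J = 0.05046 eV.
Need n² > 0.342/0.05046 = 6.778, i.e. n > 2.603.
The smallest integer satisfying this is n = 3.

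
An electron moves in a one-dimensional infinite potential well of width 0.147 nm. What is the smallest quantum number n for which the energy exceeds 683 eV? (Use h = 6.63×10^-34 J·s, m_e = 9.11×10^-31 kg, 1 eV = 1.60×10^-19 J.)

n = 7

E_1 = h²/(8m_eL²) = 2.791×10^-18 J = 17.44 eV.
Need n² > 683/17.44 = 39.16, i.e. n > 6.258.
The smallest integer satisfying this is n = 7.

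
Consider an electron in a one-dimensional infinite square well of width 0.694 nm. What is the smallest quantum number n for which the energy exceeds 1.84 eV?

E_1 = h²/(8m_eL²) = 1.251×10^-19 J = 0.7809 eV.
Need n² > 1.84/0.7809 = 2.356, i.e. n > 1.535.
The smallest integer satisfying this is n = 2.

n = 2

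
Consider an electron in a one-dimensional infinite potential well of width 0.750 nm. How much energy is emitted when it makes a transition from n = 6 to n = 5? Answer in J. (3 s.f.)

E_1 = h²/(8m_eL²) = 1.071×10^-19 J.
|ΔE| = |6² − 5²|·E_1 = 11·1.071×10^-19 J = 1.18×10^-18 J.

|ΔE| = 1.18×10^-18 J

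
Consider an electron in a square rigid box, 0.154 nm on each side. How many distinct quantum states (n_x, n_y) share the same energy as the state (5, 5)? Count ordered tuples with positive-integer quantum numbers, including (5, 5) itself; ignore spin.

degeneracy = 3

The level has n_x² + n_y² = 50. The ordered positive-integer solutions are (1, 7), (5, 5), (7, 1).
That gives 3 states.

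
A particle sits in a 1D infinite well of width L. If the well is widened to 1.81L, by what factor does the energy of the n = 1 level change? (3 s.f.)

E_n ∝ 1/L², so the energy scales by 1/1.81² = 0.305.

0.305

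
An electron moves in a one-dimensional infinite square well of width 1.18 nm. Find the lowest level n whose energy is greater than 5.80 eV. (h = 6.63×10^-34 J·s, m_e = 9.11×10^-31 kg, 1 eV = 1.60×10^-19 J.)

n = 5

E_1 = h²/(8m_eL²) = 4.332×10^-20 J = 0.2707 eV.
Need n² > 5.80/0.2707 = 21.43, i.e. n > 4.629.
The smallest integer satisfying this is n = 5.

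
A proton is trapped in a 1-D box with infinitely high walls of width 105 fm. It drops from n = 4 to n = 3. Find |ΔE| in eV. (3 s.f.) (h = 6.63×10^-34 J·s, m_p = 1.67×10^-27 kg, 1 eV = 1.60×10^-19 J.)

E_1 = h²/(8m_pL²) = 2.984×10^-15 J.
|ΔE| = |4² − 3²|·E_1 = 7·2.984×10^-15 J = 2.089×10^-14 J = 1.31×10^5 eV.

|ΔE| = 1.31×10^5 eV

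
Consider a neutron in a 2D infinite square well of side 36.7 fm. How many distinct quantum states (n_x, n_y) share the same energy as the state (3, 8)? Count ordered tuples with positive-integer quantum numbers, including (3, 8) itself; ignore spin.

The level has n_x² + n_y² = 73. The ordered positive-integer solutions are (3, 8), (8, 3).
That gives 2 states.

degeneracy = 2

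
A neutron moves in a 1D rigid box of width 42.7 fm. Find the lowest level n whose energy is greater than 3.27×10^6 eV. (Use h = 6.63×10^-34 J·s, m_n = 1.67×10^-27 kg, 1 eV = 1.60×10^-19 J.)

n = 6

E_1 = h²/(8m_nL²) = 1.805×10^-14 J = 1.128×10^5 eV.
Need n² > 3.27×10^6/1.128×10^5 = 28.99, i.e. n > 5.384.
The smallest integer satisfying this is n = 6.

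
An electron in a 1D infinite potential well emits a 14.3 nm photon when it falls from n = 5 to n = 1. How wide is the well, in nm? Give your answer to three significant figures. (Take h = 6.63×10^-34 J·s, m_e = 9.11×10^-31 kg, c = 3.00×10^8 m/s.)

The photon carries ΔE = hc/λ = 6.63×10^-34·3.00×10^8/1.43×10^-8 m = 1.391×10^-17 J.
Since ΔE = (5² − 1²)E_1, E_1 = 5.796×10^-19 J, and L = h/√(8m_eE_1) = 3.23×10^-10 m = 0.323 nm.

L = 0.323 nm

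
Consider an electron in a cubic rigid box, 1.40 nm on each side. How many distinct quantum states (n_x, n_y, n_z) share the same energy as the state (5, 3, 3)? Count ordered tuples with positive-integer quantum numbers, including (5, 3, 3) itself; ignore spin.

degeneracy = 3

The level has n_x² + n_y² + n_z² = 43. The ordered positive-integer solutions are (3, 3, 5), (3, 5, 3), (5, 3, 3).
That gives 3 states.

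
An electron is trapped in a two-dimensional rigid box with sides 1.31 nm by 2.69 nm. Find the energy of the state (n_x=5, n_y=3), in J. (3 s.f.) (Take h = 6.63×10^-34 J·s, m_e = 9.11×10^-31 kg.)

E = 9.54×10^-19 J

For a 2D rectangular well E = (h²/8m_e)·Σ n_i²/L_i² = (6.63×10^-34)²/(8·9.11×10^-31) · [5²/(1.31 nm)² + 3²/(2.69 nm)²].
Evaluating gives E = 9.54×10^-19 J.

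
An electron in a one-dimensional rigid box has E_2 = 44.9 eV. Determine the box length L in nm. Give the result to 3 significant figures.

From E_n = n²h²/(8m_eL²), L = n·h/√(8m_eE_n).
E_2 = 44.9 eV = 7.193×10^-18 J, so L = 2·6.626×10^-34/√(8·9.109×10^-31·7.193×10^-18) = 1.83×10^-10 m = 0.183 nm.

L = 0.183 nm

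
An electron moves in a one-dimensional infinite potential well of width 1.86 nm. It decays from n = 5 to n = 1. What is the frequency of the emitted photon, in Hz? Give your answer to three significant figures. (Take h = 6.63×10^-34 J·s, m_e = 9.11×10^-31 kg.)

f = 6.31×10^14 Hz

E_1 = h²/(8m_eL²) = 1.743×10^-20 J and ΔE = (5² − 1²)E_1 = 4.183×10^-19 J.
f = ΔE/h = 4.183×10^-19/6.63×10^-34 = 6.31×10^14 Hz.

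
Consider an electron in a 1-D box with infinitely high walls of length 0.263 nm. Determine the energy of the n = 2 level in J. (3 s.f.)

For an infinite well E_n = n²h²/(8m_eL²), so E_1 = h²/(8m_eL²) = (6.626×10^-34)²/(8·9.109×10^-31·(2.63×10^-10 m)²) = 8.710×10^-19 J.
Then E_2 = 2²·E_1 = 4·8.710×10^-19 J = 3.48×10^-18 J.

E_2 = 3.48×10^-18 J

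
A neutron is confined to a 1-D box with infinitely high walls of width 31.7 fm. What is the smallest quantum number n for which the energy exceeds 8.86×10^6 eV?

n = 7

E_1 = h²/(8m_nL²) = 3.260×10^-14 J = 2.035×10^5 eV.
Need n² > 8.86×10^6/2.035×10^5 = 43.54, i.e. n > 6.598.
The smallest integer satisfying this is n = 7.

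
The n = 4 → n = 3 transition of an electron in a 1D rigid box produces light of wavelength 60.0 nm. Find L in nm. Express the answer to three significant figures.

The photon carries ΔE = hc/λ = 6.626×10^-34·2.998×10^8/6.00×10^-8 m = 3.311×10^-18 J.
Since ΔE = (4² − 3²)E_1, E_1 = 4.730×10^-19 J, and L = h/√(8m_eE_1) = 3.57×10^-10 m = 0.357 nm.

L = 0.357 nm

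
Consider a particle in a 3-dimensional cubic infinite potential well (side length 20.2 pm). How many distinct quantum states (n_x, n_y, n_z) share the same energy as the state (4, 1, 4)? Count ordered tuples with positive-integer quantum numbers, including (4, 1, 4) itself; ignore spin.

degeneracy = 6

The level has n_x² + n_y² + n_z² = 33. The ordered positive-integer solutions are (1, 4, 4), (2, 2, 5), (2, 5, 2), (4, 1, 4), (4, 4, 1), (5, 2, 2).
That gives 6 states.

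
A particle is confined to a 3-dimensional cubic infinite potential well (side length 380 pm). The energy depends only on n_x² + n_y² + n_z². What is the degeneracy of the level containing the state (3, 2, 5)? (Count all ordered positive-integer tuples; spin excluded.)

degeneracy = 9

The level has n_x² + n_y² + n_z² = 38. The ordered positive-integer solutions are (1, 1, 6), (1, 6, 1), (2, 3, 5), (2, 5, 3), (3, 2, 5), (3, 5, 2), (5, 2, 3), (5, 3, 2), (6, 1, 1).
That gives 9 states.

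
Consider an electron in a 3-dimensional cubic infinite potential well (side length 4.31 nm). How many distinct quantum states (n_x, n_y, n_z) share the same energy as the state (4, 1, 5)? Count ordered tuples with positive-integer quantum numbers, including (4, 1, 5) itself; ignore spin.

degeneracy = 6

The level has n_x² + n_y² + n_z² = 42. The ordered positive-integer solutions are (1, 4, 5), (1, 5, 4), (4, 1, 5), (4, 5, 1), (5, 1, 4), (5, 4, 1).
That gives 6 states.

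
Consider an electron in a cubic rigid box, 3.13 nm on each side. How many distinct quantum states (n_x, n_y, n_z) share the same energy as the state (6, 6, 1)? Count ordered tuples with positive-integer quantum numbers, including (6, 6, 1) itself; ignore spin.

The level has n_x² + n_y² + n_z² = 73. The ordered positive-integer solutions are (1, 6, 6), (6, 1, 6), (6, 6, 1).
That gives 3 states.

degeneracy = 3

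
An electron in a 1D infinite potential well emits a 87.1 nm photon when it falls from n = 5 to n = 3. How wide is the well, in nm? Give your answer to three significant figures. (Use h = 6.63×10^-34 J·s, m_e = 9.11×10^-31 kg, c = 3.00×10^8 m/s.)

The photon carries ΔE = hc/λ = 6.63×10^-34·3.00×10^8/8.71×10^-8 m = 2.284×10^-18 J.
Since ΔE = (5² − 3²)E_1, E_1 = 1.427×10^-19 J, and L = h/√(8m_eE_1) = 6.50×10^-10 m = 0.650 nm.

L = 0.650 nm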